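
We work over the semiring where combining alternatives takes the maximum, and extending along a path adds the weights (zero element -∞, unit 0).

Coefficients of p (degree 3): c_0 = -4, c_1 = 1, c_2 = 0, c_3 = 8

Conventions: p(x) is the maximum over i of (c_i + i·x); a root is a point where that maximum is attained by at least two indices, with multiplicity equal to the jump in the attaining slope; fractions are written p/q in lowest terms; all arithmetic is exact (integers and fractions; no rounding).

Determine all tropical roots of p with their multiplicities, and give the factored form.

hull edge (i=0, c=-4) to (i=1, c=1): slope 5, span 1
hull edge (i=1, c=1) to (i=3, c=8): slope 7/2, span 2
Factored form: p(x) = 8 ⊗ (x ⊕ (-5)) ⊗ (x ⊕ (-7/2)) ⊗ (x ⊕ (-7/2))
Answer: roots = -5 (mult 1), -7/2 (mult 2)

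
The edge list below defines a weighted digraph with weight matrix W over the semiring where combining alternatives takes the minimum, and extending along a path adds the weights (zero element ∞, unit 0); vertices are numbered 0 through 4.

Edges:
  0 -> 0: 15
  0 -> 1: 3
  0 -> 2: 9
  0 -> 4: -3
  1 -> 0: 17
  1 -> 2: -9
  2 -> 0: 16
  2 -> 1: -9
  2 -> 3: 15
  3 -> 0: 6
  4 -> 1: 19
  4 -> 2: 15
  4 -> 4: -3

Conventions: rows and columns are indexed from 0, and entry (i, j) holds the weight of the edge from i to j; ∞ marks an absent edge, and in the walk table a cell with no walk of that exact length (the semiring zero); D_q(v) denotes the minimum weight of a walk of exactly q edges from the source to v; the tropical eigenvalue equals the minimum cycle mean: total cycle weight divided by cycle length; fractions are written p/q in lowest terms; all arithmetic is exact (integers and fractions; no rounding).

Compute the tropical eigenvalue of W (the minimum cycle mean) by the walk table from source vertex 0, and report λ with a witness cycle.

q=0: [0, ∞, ∞, ∞, ∞]
q=1: [15, 3, 9, ∞, -3]
q=2: [20, 0, -6, 24, -6]
q=3: [10, -15, -9, 9, -9]
q=4: [2, -18, -24, 6, -12]
q=5: [-8, -33, -27, -9, -15]
Optimal cycle mean attained by: cycle 1->2->1, total (-9) + (-9), length 2.
Answer: λ = -9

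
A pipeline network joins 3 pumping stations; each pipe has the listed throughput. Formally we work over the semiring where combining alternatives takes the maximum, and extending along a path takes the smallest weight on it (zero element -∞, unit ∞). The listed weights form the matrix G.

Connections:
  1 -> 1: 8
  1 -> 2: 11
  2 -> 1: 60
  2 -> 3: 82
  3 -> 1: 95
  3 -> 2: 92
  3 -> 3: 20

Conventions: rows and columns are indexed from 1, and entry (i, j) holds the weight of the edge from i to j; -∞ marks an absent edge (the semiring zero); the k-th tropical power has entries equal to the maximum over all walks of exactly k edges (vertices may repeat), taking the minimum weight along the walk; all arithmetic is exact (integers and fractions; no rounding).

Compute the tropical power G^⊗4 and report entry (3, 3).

G^⊗2:
  [11, 8, 11]
  [82, 82, 20]
  [60, 20, 82]
G^⊗3:
  [11, 11, 11]
  [60, 20, 82]
  [82, 82, 20]
G^⊗4:
  [11, 11, 11]
  [82, 82, 20]
  [60, 20, 82]
Key observation: the optimum is the walk 3->2->3->2->3, with weight 92 min 82 min 92 min 82 = 82.
Optimal value attained by: walk 3->2->3->2->3.
Answer: (G^⊗4)[3][3] = 82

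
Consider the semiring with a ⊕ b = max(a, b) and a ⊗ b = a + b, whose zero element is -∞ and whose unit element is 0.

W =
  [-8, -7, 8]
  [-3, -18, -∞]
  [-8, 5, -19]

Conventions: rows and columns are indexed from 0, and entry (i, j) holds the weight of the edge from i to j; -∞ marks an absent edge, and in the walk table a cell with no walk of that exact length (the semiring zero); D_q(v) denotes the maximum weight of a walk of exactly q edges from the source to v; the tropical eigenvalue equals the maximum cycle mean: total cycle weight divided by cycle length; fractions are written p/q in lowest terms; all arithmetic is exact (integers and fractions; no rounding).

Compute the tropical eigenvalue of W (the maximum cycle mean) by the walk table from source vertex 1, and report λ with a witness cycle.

q=0: [-∞, 0, -∞]
q=1: [-3, -18, -∞]
q=2: [-11, -10, 5]
q=3: [-3, 10, -3]
Optimal cycle mean attained by: cycle 0->2->1->0, total 8 + 5 + (-3), length 3.
Answer: λ = 10/3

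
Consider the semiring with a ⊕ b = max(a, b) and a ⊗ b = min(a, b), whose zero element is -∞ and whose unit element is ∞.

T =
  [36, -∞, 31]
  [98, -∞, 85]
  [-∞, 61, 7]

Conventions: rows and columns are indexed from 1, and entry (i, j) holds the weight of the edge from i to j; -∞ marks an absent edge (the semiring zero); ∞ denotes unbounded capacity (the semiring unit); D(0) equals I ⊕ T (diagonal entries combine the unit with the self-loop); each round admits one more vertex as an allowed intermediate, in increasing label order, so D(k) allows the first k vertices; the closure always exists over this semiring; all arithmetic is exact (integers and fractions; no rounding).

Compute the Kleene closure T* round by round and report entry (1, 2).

D(0):
  [∞, -∞, 31]
  [98, ∞, 85]
  [-∞, 61, ∞]
D(1):
  [∞, -∞, 31]
  [98, ∞, 85]
  [-∞, 61, ∞]
D(2):
  [∞, -∞, 31]
  [98, ∞, 85]
  [61, 61, ∞]
D(3):
  [∞, 31, 31]
  [98, ∞, 85]
  [61, 61, ∞]
Answer: T*[1][2] = 31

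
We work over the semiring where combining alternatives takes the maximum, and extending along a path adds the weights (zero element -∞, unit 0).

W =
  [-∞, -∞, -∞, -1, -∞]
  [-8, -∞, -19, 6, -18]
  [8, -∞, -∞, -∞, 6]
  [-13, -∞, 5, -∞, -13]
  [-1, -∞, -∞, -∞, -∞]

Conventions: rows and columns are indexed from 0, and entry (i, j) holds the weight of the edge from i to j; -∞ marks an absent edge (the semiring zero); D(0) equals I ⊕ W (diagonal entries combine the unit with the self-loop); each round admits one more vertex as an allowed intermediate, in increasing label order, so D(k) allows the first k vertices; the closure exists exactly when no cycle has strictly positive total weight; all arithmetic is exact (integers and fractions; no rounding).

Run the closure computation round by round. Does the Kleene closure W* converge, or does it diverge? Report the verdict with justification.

D(0):
  [0, -∞, -∞, -1, -∞]
  [-8, 0, -19, 6, -18]
  [8, -∞, 0, -∞, 6]
  [-13, -∞, 5, 0, -13]
  [-1, -∞, -∞, -∞, 0]
D(1):
  [0, -∞, -∞, -1, -∞]
  [-8, 0, -19, 6, -18]
  [8, -∞, 0, 7, 6]
  [-13, -∞, 5, 0, -13]
  [-1, -∞, -∞, -2, 0]
D(2):
  [0, -∞, -∞, -1, -∞]
  [-8, 0, -19, 6, -18]
  [8, -∞, 0, 7, 6]
  [-13, -∞, 5, 0, -13]
  [-1, -∞, -∞, -2, 0]
Detection: at round 3, diagonal entry (3, 3) turns strictly positive.
Key observation: the cycle 3->2->0->3 has total weight 5 + 8 + (-1), which is strictly positive.
Answer: DIVERGES — positive cycle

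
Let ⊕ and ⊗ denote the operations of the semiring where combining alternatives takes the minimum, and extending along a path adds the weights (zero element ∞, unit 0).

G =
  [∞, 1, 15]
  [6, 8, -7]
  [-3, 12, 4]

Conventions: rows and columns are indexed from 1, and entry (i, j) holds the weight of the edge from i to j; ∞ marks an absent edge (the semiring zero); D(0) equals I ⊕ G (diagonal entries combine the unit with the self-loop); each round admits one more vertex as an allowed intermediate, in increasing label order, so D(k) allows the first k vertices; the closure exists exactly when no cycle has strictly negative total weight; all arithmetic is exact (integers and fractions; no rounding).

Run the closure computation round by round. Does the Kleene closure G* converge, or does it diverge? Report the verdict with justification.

D(0):
  [0, 1, 15]
  [6, 0, -7]
  [-3, 12, 0]
D(1):
  [0, 1, 15]
  [6, 0, -7]
  [-3, -2, 0]
Detection: at round 2, diagonal entry (3, 3) turns strictly negative.
Key observation: the cycle 3->1->2->3 has total weight (-3) + 1 + (-7), which is strictly negative.
Answer: DIVERGES — negative cycle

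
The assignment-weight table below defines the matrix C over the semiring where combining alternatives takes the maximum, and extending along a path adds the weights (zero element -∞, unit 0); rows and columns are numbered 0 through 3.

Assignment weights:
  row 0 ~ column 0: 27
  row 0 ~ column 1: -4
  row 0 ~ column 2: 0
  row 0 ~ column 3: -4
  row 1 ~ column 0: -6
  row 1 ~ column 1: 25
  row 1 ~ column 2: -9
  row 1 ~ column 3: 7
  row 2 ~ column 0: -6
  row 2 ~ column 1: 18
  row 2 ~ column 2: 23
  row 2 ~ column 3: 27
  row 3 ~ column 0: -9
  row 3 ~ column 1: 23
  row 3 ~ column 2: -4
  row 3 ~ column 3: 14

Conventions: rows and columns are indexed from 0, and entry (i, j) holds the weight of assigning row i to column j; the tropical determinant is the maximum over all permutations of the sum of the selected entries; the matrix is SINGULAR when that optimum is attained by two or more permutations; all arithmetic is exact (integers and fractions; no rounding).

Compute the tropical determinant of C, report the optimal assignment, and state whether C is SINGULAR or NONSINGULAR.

σ = (0, 1, 2, 3): 27 + 25 + 23 + 14 = 89
σ = (0, 1, 3, 2): 27 + 25 + 27 + (-4) = 75
σ = (0, 2, 1, 3): 27 + (-9) + 18 + 14 = 50
σ = (0, 2, 3, 1): 27 + (-9) + 27 + 23 = 68
σ = (0, 3, 1, 2): 27 + 7 + 18 + (-4) = 48
σ = (0, 3, 2, 1): 27 + 7 + 23 + 23 = 80
σ = (1, 0, 2, 3): (-4) + (-6) + 23 + 14 = 27
σ = (1, 0, 3, 2): (-4) + (-6) + 27 + (-4) = 13
σ = (1, 2, 0, 3): (-4) + (-9) + (-6) + 14 = -5
σ = (1, 2, 3, 0): (-4) + (-9) + 27 + (-9) = 5
σ = (1, 3, 0, 2): (-4) + 7 + (-6) + (-4) = -7
σ = (1, 3, 2, 0): (-4) + 7 + 23 + (-9) = 17
σ = (2, 0, 1, 3): 0 + (-6) + 18 + 14 = 26
σ = (2, 0, 3, 1): 0 + (-6) + 27 + 23 = 44
σ = (2, 1, 0, 3): 0 + 25 + (-6) + 14 = 33
σ = (2, 1, 3, 0): 0 + 25 + 27 + (-9) = 43
σ = (2, 3, 0, 1): 0 + 7 + (-6) + 23 = 24
σ = (2, 3, 1, 0): 0 + 7 + 18 + (-9) = 16
σ = (3, 0, 1, 2): (-4) + (-6) + 18 + (-4) = 4
σ = (3, 0, 2, 1): (-4) + (-6) + 23 + 23 = 36
σ = (3, 1, 0, 2): (-4) + 25 + (-6) + (-4) = 11
σ = (3, 1, 2, 0): (-4) + 25 + 23 + (-9) = 35
σ = (3, 2, 0, 1): (-4) + (-9) + (-6) + 23 = 4
σ = (3, 2, 1, 0): (-4) + (-9) + 18 + (-9) = -4
Optimal value attained by: σ = (0, 1, 2, 3).
Answer: det⊕(C) = 89; verdict: NONSINGULAR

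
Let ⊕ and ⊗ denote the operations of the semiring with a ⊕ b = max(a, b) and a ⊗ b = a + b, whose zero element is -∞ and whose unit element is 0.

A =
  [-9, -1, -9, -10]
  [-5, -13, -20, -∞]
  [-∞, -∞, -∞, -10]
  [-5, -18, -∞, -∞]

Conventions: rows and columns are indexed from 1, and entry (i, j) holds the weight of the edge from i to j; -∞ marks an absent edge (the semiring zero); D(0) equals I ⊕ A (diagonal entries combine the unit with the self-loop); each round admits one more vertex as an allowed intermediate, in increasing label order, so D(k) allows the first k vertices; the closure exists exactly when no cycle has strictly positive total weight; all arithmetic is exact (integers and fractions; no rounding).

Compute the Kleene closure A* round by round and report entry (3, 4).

D(0):
  [0, -1, -9, -10]
  [-5, 0, -20, -∞]
  [-∞, -∞, 0, -10]
  [-5, -18, -∞, 0]
D(1):
  [0, -1, -9, -10]
  [-5, 0, -14, -15]
  [-∞, -∞, 0, -10]
  [-5, -6, -14, 0]
D(2):
  [0, -1, -9, -10]
  [-5, 0, -14, -15]
  [-∞, -∞, 0, -10]
  [-5, -6, -14, 0]
D(3):
  [0, -1, -9, -10]
  [-5, 0, -14, -15]
  [-∞, -∞, 0, -10]
  [-5, -6, -14, 0]
D(4):
  [0, -1, -9, -10]
  [-5, 0, -14, -15]
  [-15, -16, 0, -10]
  [-5, -6, -14, 0]
Answer: A*[3][4] = -10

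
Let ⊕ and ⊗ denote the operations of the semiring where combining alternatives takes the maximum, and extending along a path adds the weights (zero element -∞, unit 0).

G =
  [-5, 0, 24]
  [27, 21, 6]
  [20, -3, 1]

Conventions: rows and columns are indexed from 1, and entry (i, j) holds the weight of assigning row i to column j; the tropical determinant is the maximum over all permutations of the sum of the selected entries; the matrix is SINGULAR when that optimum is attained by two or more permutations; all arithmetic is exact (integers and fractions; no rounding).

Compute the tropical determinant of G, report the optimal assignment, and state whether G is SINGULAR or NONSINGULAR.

σ = (1, 2, 3): (-5) + 21 + 1 = 17
σ = (1, 3, 2): (-5) + 6 + (-3) = -2
σ = (2, 1, 3): 0 + 27 + 1 = 28
σ = (2, 3, 1): 0 + 6 + 20 = 26
σ = (3, 1, 2): 24 + 27 + (-3) = 48
σ = (3, 2, 1): 24 + 21 + 20 = 65
Optimal value attained by: σ = (3, 2, 1).
Answer: det⊕(G) = 65; verdict: NONSINGULAR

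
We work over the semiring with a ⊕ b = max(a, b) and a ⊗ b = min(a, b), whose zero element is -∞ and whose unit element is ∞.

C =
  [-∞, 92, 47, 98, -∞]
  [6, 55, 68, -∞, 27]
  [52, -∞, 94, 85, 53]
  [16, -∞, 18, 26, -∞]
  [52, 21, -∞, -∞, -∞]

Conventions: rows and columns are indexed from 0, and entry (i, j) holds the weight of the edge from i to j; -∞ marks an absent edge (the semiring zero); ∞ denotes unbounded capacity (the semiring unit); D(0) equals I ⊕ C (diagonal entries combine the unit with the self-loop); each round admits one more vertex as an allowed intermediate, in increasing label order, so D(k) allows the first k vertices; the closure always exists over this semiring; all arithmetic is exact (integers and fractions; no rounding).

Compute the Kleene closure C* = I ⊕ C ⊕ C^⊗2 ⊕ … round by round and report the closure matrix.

D(0):
  [∞, 92, 47, 98, -∞]
  [6, ∞, 68, -∞, 27]
  [52, -∞, ∞, 85, 53]
  [16, -∞, 18, ∞, -∞]
  [52, 21, -∞, -∞, ∞]
D(1):
  [∞, 92, 47, 98, -∞]
  [6, ∞, 68, 6, 27]
  [52, 52, ∞, 85, 53]
  [16, 16, 18, ∞, -∞]
  [52, 52, 47, 52, ∞]
D(2):
  [∞, 92, 68, 98, 27]
  [6, ∞, 68, 6, 27]
  [52, 52, ∞, 85, 53]
  [16, 16, 18, ∞, 16]
  [52, 52, 52, 52, ∞]
D(3):
  [∞, 92, 68, 98, 53]
  [52, ∞, 68, 68, 53]
  [52, 52, ∞, 85, 53]
  [18, 18, 18, ∞, 18]
  [52, 52, 52, 52, ∞]
D(4):
  [∞, 92, 68, 98, 53]
  [52, ∞, 68, 68, 53]
  [52, 52, ∞, 85, 53]
  [18, 18, 18, ∞, 18]
  [52, 52, 52, 52, ∞]
D(5):
  [∞, 92, 68, 98, 53]
  [52, ∞, 68, 68, 53]
  [52, 52, ∞, 85, 53]
  [18, 18, 18, ∞, 18]
  [52, 52, 52, 52, ∞]
Answer: C* = [[∞, 92, 68, 98, 53], [52, ∞, 68, 68, 53], [52, 52, ∞, 85, 53], [18, 18, 18, ∞, 18], [52, 52, 52, 52, ∞]]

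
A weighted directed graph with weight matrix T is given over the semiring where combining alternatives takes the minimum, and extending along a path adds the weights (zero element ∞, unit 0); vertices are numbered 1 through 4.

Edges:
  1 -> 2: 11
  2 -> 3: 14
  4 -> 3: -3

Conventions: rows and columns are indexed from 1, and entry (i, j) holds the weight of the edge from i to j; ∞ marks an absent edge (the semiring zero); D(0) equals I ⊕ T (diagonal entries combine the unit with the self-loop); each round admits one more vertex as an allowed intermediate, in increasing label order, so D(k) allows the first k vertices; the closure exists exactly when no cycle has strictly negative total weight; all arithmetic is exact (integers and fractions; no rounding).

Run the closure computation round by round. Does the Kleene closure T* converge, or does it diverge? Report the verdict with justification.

D(0):
  [0, 11, ∞, ∞]
  [∞, 0, 14, ∞]
  [∞, ∞, 0, ∞]
  [∞, ∞, -3, 0]
D(1):
  [0, 11, ∞, ∞]
  [∞, 0, 14, ∞]
  [∞, ∞, 0, ∞]
  [∞, ∞, -3, 0]
D(2):
  [0, 11, 25, ∞]
  [∞, 0, 14, ∞]
  [∞, ∞, 0, ∞]
  [∞, ∞, -3, 0]
D(3):
  [0, 11, 25, ∞]
  [∞, 0, 14, ∞]
  [∞, ∞, 0, ∞]
  [∞, ∞, -3, 0]
D(4):
  [0, 11, 25, ∞]
  [∞, 0, 14, ∞]
  [∞, ∞, 0, ∞]
  [∞, ∞, -3, 0]
Key observation: every diagonal entry stays at the unit through all rounds, so no improving cycle exists.
Answer: CONVERGES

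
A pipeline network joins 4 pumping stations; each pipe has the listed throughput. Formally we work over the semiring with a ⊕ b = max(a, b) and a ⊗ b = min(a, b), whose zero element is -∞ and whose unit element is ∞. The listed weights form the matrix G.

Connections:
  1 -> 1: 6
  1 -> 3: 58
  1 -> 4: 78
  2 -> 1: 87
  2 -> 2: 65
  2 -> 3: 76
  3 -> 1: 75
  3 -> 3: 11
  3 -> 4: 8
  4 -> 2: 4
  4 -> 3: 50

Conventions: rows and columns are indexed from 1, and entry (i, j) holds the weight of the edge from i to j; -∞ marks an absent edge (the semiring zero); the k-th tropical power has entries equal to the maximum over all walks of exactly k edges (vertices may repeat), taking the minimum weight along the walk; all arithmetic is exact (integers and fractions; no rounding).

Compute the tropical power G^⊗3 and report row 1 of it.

G^⊗2:
  [58, 4, 50, 8]
  [75, 65, 65, 78]
  [11, 4, 58, 75]
  [50, 4, 11, 8]
G^⊗3:
  [50, 4, 58, 58]
  [65, 65, 65, 75]
  [58, 4, 50, 11]
  [11, 4, 50, 50]
Answer: row 1 of G^⊗3 = [50, 4, 58, 58]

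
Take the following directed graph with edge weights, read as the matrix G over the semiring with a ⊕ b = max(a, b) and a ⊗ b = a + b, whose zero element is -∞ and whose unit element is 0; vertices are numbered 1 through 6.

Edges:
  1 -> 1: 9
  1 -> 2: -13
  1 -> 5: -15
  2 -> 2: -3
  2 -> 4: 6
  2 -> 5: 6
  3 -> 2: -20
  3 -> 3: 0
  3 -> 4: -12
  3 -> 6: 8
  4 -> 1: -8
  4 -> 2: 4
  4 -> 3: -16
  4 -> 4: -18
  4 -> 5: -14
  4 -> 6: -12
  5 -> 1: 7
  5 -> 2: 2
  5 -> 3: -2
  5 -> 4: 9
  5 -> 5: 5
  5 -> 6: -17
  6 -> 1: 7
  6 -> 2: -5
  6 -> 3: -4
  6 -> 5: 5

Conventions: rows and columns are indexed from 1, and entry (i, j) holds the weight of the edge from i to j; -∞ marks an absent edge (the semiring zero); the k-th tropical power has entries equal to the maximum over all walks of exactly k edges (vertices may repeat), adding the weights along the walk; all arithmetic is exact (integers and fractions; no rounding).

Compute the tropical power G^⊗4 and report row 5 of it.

G^⊗2:
  [18, -4, -17, -6, -6, -32]
  [13, 10, 4, 15, 11, -6]
  [15, 3, 4, -12, 13, 8]
  [1, 1, -16, 10, 10, -8]
  [16, 13, 3, 14, 10, 6]
  [16, 7, 3, 14, 10, 4]
G^⊗3:
  [27, 5, -8, 3, 3, -9]
  [22, 19, 9, 20, 16, 12]
  [24, 15, 11, 22, 18, 12]
  [17, 14, 8, 19, 15, -2]
  [25, 18, 8, 19, 19, 11]
  [25, 18, 8, 19, 15, 11]
G^⊗4:
  [36, 14, 1, 12, 12, 0]
  [31, 24, 14, 25, 25, 17]
  [33, 26, 16, 27, 23, 19]
  [26, 23, 13, 24, 20, 16]
  [34, 23, 17, 28, 24, 16]
  [34, 23, 13, 24, 24, 16]
Answer: row 5 of G^⊗4 = [34, 23, 17, 28, 24, 16]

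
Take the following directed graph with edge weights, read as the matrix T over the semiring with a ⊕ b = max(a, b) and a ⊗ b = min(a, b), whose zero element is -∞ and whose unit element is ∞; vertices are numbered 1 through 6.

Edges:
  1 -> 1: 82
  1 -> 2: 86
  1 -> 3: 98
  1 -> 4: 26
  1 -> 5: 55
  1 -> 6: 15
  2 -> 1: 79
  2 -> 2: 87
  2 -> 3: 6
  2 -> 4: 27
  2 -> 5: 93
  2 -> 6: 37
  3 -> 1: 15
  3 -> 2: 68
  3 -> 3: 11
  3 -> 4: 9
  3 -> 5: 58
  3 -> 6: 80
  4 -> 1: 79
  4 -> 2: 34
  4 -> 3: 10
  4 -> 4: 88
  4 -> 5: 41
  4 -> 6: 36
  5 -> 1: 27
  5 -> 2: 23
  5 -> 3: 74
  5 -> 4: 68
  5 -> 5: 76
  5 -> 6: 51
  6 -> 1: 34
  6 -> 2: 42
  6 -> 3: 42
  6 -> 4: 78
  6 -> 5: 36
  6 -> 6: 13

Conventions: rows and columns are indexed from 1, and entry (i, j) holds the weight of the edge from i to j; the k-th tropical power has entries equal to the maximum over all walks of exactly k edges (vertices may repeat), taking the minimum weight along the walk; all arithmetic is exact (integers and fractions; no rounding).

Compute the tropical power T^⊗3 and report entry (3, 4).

T^⊗2:
  [82, 86, 82, 55, 86, 80]
  [79, 87, 79, 68, 87, 51]
  [68, 68, 58, 78, 68, 51]
  [79, 79, 79, 88, 55, 41]
  [68, 68, 74, 68, 76, 74]
  [78, 42, 36, 78, 42, 42]
T^⊗3:
  [82, 86, 82, 78, 86, 80]
  [79, 87, 79, 68, 87, 79]
  [78, 68, 68, 78, 68, 58]
  [79, 79, 79, 88, 79, 79]
  [68, 68, 74, 74, 76, 74]
  [78, 78, 78, 78, 55, 42]
Key observation: the optimum is the walk 3->6->4->4, with weight 80 min 78 min 88 = 78.
Optimal value attained by: walk 3->6->4->4.
Answer: (T^⊗3)[3][4] = 78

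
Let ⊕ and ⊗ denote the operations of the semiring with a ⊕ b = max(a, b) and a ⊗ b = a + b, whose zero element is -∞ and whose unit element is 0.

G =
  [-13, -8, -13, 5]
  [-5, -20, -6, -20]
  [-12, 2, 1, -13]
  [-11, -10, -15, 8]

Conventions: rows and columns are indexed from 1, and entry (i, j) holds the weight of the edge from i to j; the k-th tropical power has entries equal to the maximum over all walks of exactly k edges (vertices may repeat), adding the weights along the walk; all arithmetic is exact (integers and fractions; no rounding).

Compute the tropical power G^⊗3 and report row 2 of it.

G^⊗2:
  [-6, -5, -10, 13]
  [-18, -4, -5, 0]
  [-3, 3, 2, -5]
  [-3, -2, -7, 16]
G^⊗3:
  [2, 3, -2, 21]
  [-9, -3, -4, 8]
  [-2, 4, 3, 3]
  [5, 6, 1, 24]
Answer: row 2 of G^⊗3 = [-9, -3, -4, 8]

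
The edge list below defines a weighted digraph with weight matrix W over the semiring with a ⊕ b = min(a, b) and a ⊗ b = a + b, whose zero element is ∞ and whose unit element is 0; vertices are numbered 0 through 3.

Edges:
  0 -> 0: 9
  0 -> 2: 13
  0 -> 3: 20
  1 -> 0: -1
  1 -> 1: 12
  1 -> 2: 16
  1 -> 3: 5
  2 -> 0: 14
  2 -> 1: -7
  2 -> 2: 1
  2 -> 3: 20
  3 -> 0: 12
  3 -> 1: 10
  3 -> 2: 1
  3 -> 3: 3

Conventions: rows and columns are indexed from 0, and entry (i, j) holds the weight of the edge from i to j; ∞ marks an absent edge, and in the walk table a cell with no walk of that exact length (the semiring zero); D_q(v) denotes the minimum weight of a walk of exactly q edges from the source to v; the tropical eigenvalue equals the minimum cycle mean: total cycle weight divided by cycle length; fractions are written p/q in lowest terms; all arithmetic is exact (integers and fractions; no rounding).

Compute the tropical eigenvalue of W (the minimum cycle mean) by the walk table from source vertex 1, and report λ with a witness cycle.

q=0: [∞, 0, ∞, ∞]
q=1: [-1, 12, 16, 5]
q=2: [8, 9, 6, 8]
q=3: [8, -1, 7, 11]
q=4: [-2, 0, 8, 4]
Optimal cycle mean attained by: cycle 1->3->2->1, total 5 + 1 + (-7), length 3.
Answer: λ = -1/3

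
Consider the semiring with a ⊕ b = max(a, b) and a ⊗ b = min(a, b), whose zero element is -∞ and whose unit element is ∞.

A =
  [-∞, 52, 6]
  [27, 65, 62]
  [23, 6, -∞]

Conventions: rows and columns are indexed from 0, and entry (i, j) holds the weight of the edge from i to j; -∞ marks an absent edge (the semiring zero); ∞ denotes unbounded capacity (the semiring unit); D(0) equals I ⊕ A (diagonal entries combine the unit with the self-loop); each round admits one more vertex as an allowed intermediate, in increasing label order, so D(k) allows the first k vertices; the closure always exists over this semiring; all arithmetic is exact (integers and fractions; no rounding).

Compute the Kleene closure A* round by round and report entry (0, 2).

D(0):
  [∞, 52, 6]
  [27, ∞, 62]
  [23, 6, ∞]
D(1):
  [∞, 52, 6]
  [27, ∞, 62]
  [23, 23, ∞]
D(2):
  [∞, 52, 52]
  [27, ∞, 62]
  [23, 23, ∞]
D(3):
  [∞, 52, 52]
  [27, ∞, 62]
  [23, 23, ∞]
Answer: A*[0][2] = 52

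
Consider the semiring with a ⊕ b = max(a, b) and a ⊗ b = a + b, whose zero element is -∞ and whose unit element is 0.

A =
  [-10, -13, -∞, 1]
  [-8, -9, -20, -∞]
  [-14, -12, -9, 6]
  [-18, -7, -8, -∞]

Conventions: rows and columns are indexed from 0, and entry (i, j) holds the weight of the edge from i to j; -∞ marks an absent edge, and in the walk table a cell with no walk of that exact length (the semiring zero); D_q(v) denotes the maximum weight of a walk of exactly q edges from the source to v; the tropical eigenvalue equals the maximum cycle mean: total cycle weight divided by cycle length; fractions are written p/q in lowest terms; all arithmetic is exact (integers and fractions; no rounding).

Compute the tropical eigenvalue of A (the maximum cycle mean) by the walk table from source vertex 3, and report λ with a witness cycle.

q=0: [-∞, -∞, -∞, 0]
q=1: [-18, -7, -8, -∞]
q=2: [-15, -16, -17, -2]
q=3: [-20, -9, -10, -11]
q=4: [-17, -18, -19, -4]
Optimal cycle mean attained by: cycle 2->3->2, total 6 + (-8), length 2.
Answer: λ = -1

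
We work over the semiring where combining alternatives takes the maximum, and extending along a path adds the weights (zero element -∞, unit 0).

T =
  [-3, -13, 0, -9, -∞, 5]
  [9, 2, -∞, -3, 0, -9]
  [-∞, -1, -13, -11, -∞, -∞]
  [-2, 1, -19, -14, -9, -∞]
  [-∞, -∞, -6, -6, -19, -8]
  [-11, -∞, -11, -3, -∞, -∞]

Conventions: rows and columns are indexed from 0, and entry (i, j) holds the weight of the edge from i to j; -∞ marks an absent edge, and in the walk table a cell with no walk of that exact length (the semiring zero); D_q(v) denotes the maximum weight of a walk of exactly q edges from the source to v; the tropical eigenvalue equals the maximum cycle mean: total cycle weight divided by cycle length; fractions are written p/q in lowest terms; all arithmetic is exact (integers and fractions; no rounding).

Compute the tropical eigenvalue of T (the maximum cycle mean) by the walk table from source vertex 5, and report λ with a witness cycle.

q=0: [-∞, -∞, -∞, -∞, -∞, 0]
q=1: [-11, -∞, -11, -3, -∞, -∞]
q=2: [-5, -2, -11, -17, -12, -6]
q=3: [7, 0, -5, -5, -2, 0]
q=4: [9, 2, 7, -2, 0, 12]
q=5: [11, 6, 9, 9, 2, 14]
q=6: [15, 10, 11, 11, 6, 16]
Optimal cycle mean attained by: cycle 0->5->3->1->0, total 5 + (-3) + 1 + 9, length 4.
Answer: λ = 3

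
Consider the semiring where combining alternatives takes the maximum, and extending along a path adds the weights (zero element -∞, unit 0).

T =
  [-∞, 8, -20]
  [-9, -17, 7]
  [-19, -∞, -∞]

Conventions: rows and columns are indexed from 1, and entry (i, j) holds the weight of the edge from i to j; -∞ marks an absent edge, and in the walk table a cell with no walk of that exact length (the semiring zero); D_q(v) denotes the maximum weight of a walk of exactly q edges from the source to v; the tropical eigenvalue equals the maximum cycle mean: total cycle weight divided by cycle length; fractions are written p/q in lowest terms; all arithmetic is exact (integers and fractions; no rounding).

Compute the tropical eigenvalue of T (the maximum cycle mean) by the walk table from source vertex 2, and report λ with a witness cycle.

q=0: [-∞, 0, -∞]
q=1: [-9, -17, 7]
q=2: [-12, -1, -10]
q=3: [-10, -4, 6]
Optimal cycle mean attained by: cycle 1->2->1, total 8 + (-9), length 2.
Answer: λ = -1/2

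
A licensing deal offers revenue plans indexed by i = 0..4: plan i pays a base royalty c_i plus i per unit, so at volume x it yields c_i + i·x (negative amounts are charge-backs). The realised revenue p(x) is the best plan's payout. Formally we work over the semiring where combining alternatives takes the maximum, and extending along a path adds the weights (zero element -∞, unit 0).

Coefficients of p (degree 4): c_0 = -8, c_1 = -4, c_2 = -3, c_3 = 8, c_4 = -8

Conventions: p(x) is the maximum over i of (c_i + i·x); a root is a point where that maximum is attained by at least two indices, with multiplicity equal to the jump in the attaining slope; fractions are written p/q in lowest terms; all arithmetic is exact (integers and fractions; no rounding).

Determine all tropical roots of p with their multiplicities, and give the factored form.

hull edge (i=0, c=-8) to (i=3, c=8): slope 16/3, span 3
hull edge (i=3, c=8) to (i=4, c=-8): slope -16, span 1
Factored form: p(x) = -8 ⊗ (x ⊕ (-16/3)) ⊗ (x ⊕ (-16/3)) ⊗ (x ⊕ (-16/3)) ⊗ (x ⊕ 16)
Answer: roots = -16/3 (mult 3), 16 (mult 1)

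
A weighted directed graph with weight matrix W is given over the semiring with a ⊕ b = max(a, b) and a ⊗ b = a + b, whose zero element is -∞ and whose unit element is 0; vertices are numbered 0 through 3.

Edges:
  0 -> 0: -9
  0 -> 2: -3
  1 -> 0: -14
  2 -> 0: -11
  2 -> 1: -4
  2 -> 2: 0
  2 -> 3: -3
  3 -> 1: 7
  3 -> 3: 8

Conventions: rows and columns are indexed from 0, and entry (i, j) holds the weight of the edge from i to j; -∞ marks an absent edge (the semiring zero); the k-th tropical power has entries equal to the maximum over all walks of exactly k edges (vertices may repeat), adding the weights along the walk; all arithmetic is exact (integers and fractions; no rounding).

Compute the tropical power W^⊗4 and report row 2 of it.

W^⊗2:
  [-14, -7, -3, -6]
  [-23, -∞, -17, -∞]
  [-11, 4, 0, 5]
  [-7, 15, -∞, 16]
W^⊗3:
  [-14, 1, -3, 2]
  [-28, -21, -17, -20]
  [-10, 12, 0, 13]
  [1, 23, -10, 24]
W^⊗4:
  [-13, 9, -3, 10]
  [-28, -13, -17, -12]
  [-2, 20, 0, 21]
  [9, 31, -2, 32]
Answer: row 2 of W^⊗4 = [-2, 20, 0, 21]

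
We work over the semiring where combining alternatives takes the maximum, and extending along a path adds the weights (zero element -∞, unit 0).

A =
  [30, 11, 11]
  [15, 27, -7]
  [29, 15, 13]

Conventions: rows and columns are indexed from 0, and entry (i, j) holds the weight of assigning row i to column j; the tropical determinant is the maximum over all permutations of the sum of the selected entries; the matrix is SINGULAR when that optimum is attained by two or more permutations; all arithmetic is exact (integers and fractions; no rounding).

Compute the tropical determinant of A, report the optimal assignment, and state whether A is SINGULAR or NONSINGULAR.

σ = (0, 1, 2): 30 + 27 + 13 = 70
σ = (0, 2, 1): 30 + (-7) + 15 = 38
σ = (1, 0, 2): 11 + 15 + 13 = 39
σ = (1, 2, 0): 11 + (-7) + 29 = 33
σ = (2, 0, 1): 11 + 15 + 15 = 41
σ = (2, 1, 0): 11 + 27 + 29 = 67
Optimal value attained by: σ = (0, 1, 2).
Answer: det⊕(A) = 70; verdict: NONSINGULAR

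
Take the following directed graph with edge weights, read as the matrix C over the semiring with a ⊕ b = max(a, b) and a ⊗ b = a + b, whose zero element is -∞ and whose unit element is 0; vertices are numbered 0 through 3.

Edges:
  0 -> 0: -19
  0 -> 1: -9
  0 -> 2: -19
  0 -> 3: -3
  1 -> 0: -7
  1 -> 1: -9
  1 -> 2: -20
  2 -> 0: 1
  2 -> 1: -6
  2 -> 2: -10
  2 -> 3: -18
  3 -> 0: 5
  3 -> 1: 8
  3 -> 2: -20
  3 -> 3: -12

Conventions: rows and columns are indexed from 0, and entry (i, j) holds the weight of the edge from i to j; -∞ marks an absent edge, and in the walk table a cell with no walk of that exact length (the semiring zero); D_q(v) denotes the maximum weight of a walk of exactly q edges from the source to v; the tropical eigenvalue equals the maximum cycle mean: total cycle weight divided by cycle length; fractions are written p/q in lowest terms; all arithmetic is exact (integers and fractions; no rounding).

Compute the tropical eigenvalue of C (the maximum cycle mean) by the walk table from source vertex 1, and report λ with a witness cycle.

q=0: [-∞, 0, -∞, -∞]
q=1: [-7, -9, -20, -∞]
q=2: [-16, -16, -26, -10]
q=3: [-5, -2, -30, -19]
q=4: [-9, -11, -22, -8]
Optimal cycle mean attained by: cycle 0->3->0, total (-3) + 5, length 2.
Answer: λ = 1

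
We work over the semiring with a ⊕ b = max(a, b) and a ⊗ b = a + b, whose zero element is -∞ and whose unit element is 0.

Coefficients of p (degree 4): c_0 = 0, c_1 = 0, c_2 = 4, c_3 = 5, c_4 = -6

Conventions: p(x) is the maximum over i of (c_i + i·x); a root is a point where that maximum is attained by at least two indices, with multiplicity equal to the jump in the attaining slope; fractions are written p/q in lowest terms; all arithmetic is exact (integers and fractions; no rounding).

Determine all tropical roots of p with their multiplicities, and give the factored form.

hull edge (i=0, c=0) to (i=2, c=4): slope 2, span 2
hull edge (i=2, c=4) to (i=3, c=5): slope 1, span 1
hull edge (i=3, c=5) to (i=4, c=-6): slope -11, span 1
Factored form: p(x) = -6 ⊗ (x ⊕ (-2)) ⊗ (x ⊕ (-2)) ⊗ (x ⊕ (-1)) ⊗ (x ⊕ 11)
Answer: roots = -2 (mult 2), -1 (mult 1), 11 (mult 1)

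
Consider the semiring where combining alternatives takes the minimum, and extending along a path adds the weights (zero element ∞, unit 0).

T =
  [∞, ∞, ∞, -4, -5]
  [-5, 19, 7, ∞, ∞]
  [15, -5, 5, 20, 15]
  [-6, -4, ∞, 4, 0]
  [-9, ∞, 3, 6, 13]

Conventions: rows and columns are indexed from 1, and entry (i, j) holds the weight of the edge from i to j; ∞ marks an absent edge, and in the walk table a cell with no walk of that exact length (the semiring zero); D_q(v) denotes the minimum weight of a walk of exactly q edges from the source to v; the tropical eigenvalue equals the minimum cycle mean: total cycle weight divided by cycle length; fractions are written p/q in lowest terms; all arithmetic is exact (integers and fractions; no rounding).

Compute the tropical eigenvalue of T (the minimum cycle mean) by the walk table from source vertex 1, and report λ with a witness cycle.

q=0: [0, ∞, ∞, ∞, ∞]
q=1: [∞, ∞, ∞, -4, -5]
q=2: [-14, -8, -2, 0, -4]
q=3: [-13, -7, -1, -18, -19]
q=4: [-28, -22, -16, -17, -18]
q=5: [-27, -21, -15, -32, -33]
Optimal cycle mean attained by: cycle 1->5->1, total (-5) + (-9), length 2.
Answer: λ = -7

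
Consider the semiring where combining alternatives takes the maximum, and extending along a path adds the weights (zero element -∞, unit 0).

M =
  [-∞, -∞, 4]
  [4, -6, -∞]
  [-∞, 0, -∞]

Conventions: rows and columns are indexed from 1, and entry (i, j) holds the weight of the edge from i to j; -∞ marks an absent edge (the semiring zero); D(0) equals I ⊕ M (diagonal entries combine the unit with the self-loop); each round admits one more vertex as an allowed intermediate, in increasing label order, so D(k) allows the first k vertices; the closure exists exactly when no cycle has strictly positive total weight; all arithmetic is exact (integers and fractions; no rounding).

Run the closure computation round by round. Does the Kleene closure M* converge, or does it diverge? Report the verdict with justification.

D(0):
  [0, -∞, 4]
  [4, 0, -∞]
  [-∞, 0, 0]
D(1):
  [0, -∞, 4]
  [4, 0, 8]
  [-∞, 0, 0]
Detection: at round 2, diagonal entry (3, 3) turns strictly positive.
Key observation: the cycle 3->2->1->3 has total weight 0 + 4 + 4, which is strictly positive.
Answer: DIVERGES — positive cycle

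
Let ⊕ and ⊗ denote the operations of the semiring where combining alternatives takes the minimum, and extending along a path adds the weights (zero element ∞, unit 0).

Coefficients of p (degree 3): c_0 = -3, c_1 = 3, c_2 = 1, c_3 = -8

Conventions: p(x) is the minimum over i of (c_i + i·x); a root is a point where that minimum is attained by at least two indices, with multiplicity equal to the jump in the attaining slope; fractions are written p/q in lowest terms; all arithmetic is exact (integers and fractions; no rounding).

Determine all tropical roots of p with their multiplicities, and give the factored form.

hull edge (i=0, c=-3) to (i=3, c=-8): slope -5/3, span 3
Factored form: p(x) = -8 ⊗ (x ⊕ 5/3) ⊗ (x ⊕ 5/3) ⊗ (x ⊕ 5/3)
Answer: roots = 5/3 (mult 3)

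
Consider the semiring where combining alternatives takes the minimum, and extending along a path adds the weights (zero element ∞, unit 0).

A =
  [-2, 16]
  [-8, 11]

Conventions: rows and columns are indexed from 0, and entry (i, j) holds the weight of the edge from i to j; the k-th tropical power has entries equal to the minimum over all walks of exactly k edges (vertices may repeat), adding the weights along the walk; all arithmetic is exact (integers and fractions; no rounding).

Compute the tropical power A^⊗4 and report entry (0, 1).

A^⊗2:
  [-4, 14]
  [-10, 8]
A^⊗3:
  [-6, 12]
  [-12, 6]
A^⊗4:
  [-8, 10]
  [-14, 4]
Key observation: the optimum is the walk 0->0->0->0->1, with weight (-2) + (-2) + (-2) + 16 = 10.
Optimal value attained by: walk 0->0->0->0->1.
Answer: (A^⊗4)[0][1] = 10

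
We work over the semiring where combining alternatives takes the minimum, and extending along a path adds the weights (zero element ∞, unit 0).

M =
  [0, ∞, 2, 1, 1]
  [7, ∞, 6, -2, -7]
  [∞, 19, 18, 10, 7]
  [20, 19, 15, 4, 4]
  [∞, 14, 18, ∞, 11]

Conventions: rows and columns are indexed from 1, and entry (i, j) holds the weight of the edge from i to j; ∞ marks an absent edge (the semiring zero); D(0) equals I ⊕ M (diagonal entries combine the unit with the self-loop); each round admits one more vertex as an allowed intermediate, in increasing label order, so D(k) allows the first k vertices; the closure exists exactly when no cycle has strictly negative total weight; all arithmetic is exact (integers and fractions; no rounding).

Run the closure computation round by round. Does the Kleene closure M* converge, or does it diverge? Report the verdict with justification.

D(0):
  [0, ∞, 2, 1, 1]
  [7, 0, 6, -2, -7]
  [∞, 19, 0, 10, 7]
  [20, 19, 15, 0, 4]
  [∞, 14, 18, ∞, 0]
D(1):
  [0, ∞, 2, 1, 1]
  [7, 0, 6, -2, -7]
  [∞, 19, 0, 10, 7]
  [20, 19, 15, 0, 4]
  [∞, 14, 18, ∞, 0]
D(2):
  [0, ∞, 2, 1, 1]
  [7, 0, 6, -2, -7]
  [26, 19, 0, 10, 7]
  [20, 19, 15, 0, 4]
  [21, 14, 18, 12, 0]
D(3):
  [0, 21, 2, 1, 1]
  [7, 0, 6, -2, -7]
  [26, 19, 0, 10, 7]
  [20, 19, 15, 0, 4]
  [21, 14, 18, 12, 0]
D(4):
  [0, 20, 2, 1, 1]
  [7, 0, 6, -2, -7]
  [26, 19, 0, 10, 7]
  [20, 19, 15, 0, 4]
  [21, 14, 18, 12, 0]
D(5):
  [0, 15, 2, 1, 1]
  [7, 0, 6, -2, -7]
  [26, 19, 0, 10, 7]
  [20, 18, 15, 0, 4]
  [21, 14, 18, 12, 0]
Key observation: every diagonal entry stays at the unit through all rounds, so no improving cycle exists.
Answer: CONVERGES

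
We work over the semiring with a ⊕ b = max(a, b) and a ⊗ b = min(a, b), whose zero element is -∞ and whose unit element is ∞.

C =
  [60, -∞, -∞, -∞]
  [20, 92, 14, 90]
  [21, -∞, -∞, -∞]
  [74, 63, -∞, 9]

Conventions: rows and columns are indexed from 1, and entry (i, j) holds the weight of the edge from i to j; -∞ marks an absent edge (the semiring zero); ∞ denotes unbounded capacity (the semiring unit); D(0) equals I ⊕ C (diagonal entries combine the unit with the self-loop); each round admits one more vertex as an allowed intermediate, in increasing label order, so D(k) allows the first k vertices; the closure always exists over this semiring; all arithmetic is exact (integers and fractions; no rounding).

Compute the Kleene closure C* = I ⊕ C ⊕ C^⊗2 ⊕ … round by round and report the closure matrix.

D(0):
  [∞, -∞, -∞, -∞]
  [20, ∞, 14, 90]
  [21, -∞, ∞, -∞]
  [74, 63, -∞, ∞]
D(1):
  [∞, -∞, -∞, -∞]
  [20, ∞, 14, 90]
  [21, -∞, ∞, -∞]
  [74, 63, -∞, ∞]
D(2):
  [∞, -∞, -∞, -∞]
  [20, ∞, 14, 90]
  [21, -∞, ∞, -∞]
  [74, 63, 14, ∞]
D(3):
  [∞, -∞, -∞, -∞]
  [20, ∞, 14, 90]
  [21, -∞, ∞, -∞]
  [74, 63, 14, ∞]
D(4):
  [∞, -∞, -∞, -∞]
  [74, ∞, 14, 90]
  [21, -∞, ∞, -∞]
  [74, 63, 14, ∞]
Answer: C* = [[∞, -∞, -∞, -∞], [74, ∞, 14, 90], [21, -∞, ∞, -∞], [74, 63, 14, ∞]]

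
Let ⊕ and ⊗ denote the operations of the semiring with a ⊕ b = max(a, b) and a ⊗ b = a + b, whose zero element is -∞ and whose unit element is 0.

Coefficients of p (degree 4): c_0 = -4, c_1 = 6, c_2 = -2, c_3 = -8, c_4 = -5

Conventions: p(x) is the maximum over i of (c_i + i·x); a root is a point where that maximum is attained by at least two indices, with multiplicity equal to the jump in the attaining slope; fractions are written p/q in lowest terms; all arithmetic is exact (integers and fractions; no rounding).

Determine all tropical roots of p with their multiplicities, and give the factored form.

hull edge (i=0, c=-4) to (i=1, c=6): slope 10, span 1
hull edge (i=1, c=6) to (i=4, c=-5): slope -11/3, span 3
Factored form: p(x) = -5 ⊗ (x ⊕ (-10)) ⊗ (x ⊕ 11/3) ⊗ (x ⊕ 11/3) ⊗ (x ⊕ 11/3)
Answer: roots = -10 (mult 1), 11/3 (mult 3)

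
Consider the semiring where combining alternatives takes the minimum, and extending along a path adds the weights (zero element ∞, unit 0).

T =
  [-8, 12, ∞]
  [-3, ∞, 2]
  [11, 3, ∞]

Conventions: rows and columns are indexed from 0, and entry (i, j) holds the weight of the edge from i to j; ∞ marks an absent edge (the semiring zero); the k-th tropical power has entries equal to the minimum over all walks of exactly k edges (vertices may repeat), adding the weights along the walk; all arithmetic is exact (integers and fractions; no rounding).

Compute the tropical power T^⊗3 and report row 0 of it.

T^⊗2:
  [-16, 4, 14]
  [-11, 5, ∞]
  [0, 23, 5]
T^⊗3:
  [-24, -4, 6]
  [-19, 1, 7]
  [-8, 8, 25]
Answer: row 0 of T^⊗3 = [-24, -4, 6]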